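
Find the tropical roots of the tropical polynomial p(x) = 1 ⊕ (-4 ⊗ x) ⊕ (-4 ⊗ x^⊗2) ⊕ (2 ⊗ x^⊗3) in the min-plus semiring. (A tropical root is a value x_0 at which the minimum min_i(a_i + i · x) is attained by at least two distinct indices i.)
Roots: {-6, 0, 5}

Each tropical root is a break point of the lower envelope of the lines y = a_i + i · x (there are 4 lines, with slopes 0, 1, ..., 3). Only the lines that attain the minimum somewhere contribute to roots; other lines are dominated. Here the surviving (envelope) indices are i = 3, i = 2, i = 1, i = 0.
Intersections between consecutive envelope lines give the roots: for adjacent envelope indices i < j the intersection is x = (a_i − a_j) / (j − i). Reading off the sorted break points: {-6, 0, 5}.
Verification: at each break x_0, at least two indices attain the minimum of min_i(a_i + i · x_0).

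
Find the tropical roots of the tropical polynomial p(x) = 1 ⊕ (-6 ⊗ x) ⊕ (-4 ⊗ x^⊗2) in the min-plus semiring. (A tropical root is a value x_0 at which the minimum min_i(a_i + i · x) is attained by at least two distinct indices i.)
Roots: {-2, 7}

Each tropical root is a break point of the lower envelope of the lines y = a_i + i · x (there are 3 lines, with slopes 0, 1, ..., 2). Only the lines that attain the minimum somewhere contribute to roots; other lines are dominated. Here the surviving (envelope) indices are i = 2, i = 1, i = 0.
Intersections between consecutive envelope lines give the roots: for adjacent envelope indices i < j the intersection is x = (a_i − a_j) / (j − i). Reading off the sorted break points: {-2, 7}.
Verification: at each break x_0, at least two indices attain the minimum of min_i(a_i + i · x_0).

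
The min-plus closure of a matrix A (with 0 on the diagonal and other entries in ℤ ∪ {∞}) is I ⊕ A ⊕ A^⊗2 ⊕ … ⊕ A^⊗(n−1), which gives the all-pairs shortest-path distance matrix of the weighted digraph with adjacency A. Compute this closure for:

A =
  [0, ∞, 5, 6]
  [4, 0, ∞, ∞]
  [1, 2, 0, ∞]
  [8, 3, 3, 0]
Closure =
  [0, 7, 5, 6]
  [4, 0, 9, 10]
  [1, 2, 0, 7]
  [4, 3, 3, 0]

This is the Floyd-Warshall all-pairs shortest-path computation. For each intermediate vertex k = 0, 1, …, 3, update dist[i][j] ← min(dist[i][j], dist[i][k] + dist[k][j]). The final matrix gives, for each (i, j), the minimum total weight of any directed path from i to j (possibly empty when i = j).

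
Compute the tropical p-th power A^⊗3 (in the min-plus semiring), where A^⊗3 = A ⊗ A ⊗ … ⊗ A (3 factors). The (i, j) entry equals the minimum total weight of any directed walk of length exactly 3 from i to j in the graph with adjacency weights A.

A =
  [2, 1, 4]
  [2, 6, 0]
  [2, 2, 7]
A^⊗3 =
  [3, 3, 3]
  [4, 3, 2]
  [4, 4, 3]

Each entry (A^⊗3)_ij equals the minimum over all length-3 walks i = v_0 → v_1 → … → v_3 = j of Σ_t A[v_t][v_{t+1}]. For example, for (i, j) = (0, 2) we minimise over 9 possible intermediate vertex sequences; the minimum is 3, attained along the walk 0 → 0 → 1 → 2.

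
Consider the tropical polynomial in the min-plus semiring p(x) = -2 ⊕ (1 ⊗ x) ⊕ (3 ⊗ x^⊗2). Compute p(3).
p(3) = -2

A tropical monomial a ⊗ x^⊗i evaluates to a + i · x. Evaluating each term at x = 3:
  Term 0 contributes -2 + 0 · 3 = -2
  Term 1 contributes 1 + 1 · 3 = 4
  Term 2 contributes 3 + 2 · 3 = 9
p(3) = ⊕ of these = min[-2, 4, 9] = -2.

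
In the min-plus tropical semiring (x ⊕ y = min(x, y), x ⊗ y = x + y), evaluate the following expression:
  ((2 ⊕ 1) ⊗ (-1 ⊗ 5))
((2 ⊕ 1) ⊗ (-1 ⊗ 5)) = 5

Expand innermost to outermost. Recall ⊕ takes the minimum of its arguments and ⊗ takes their sum. Working out the expression ((2 ⊕ 1) ⊗ (-1 ⊗ 5)) gives 5.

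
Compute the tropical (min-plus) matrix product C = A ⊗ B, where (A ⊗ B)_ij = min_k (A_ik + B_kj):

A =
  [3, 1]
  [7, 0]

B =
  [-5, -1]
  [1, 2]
A ⊗ B =
  [-2, 2]
  [1, 2]

Apply the min-plus product entry-by-entry:
  C[0][0] = min over k of (A[0][0] + B[0][0] = 3 + -5 = -2, A[0][1] + B[1][0] = 1 + 1 = 2) = -2 (attained at k = 0)
  C[0][1] = min over k of (A[0][0] + B[0][1] = 3 + -1 = 2, A[0][1] + B[1][1] = 1 + 2 = 3) = 2 (attained at k = 0)
  C[1][0] = min over k of (A[1][0] + B[0][0] = 7 + -5 = 2, A[1][1] + B[1][0] = 0 + 1 = 1) = 1 (attained at k = 1)
  C[1][1] = min over k of (A[1][0] + B[0][1] = 7 + -1 = 6, A[1][1] + B[1][1] = 0 + 2 = 2) = 2 (attained at k = 1)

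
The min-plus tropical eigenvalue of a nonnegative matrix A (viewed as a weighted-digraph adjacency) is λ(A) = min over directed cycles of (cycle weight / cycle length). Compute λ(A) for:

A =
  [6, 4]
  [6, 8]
λ(A) = 5

Enumerate directed cycles and compute their means (weight / length). Sample:
  cycle 0 → 0: weight = 6, length = 1, mean = 6/1 ≈ 6.000
  cycle 1 → 1: weight = 8, length = 1, mean = 8/1 ≈ 8.000
  cycle 0 → 1 → 0: weight = 10, length = 2, mean = 10/2 ≈ 5.000
  cycle 1 → 0 → 1: weight = 10, length = 2, mean = 10/2 ≈ 5.000
Minimum mean = 5.000, attained e.g. along the cycle 0 → 1 → 0 with weight 10 and length 2. So λ(A) = 10/2 = 5.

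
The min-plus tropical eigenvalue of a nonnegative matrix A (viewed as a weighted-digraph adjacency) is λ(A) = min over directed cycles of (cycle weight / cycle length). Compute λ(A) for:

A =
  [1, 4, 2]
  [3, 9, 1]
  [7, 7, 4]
λ(A) = 1

Enumerate directed cycles and compute their means (weight / length). Sample:
  cycle 0 → 0: weight = 1, length = 1, mean = 1/1 ≈ 1.000
  cycle 1 → 1: weight = 9, length = 1, mean = 9/1 ≈ 9.000
  cycle 2 → 2: weight = 4, length = 1, mean = 4/1 ≈ 4.000
  cycle 0 → 1 → 0: weight = 7, length = 2, mean = 7/2 ≈ 3.500
  cycle 0 → 2 → 0: weight = 9, length = 2, mean = 9/2 ≈ 4.500
  cycle 1 → 0 → 1: weight = 7, length = 2, mean = 7/2 ≈ 3.500
Minimum mean = 1.000, attained e.g. along the cycle 0 → 0 with weight 1 and length 1. So λ(A) = 1/1 = 1.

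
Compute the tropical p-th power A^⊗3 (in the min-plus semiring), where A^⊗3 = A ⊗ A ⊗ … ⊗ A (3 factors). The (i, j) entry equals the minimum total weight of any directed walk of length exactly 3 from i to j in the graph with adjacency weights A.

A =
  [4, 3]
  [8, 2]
A^⊗3 =
  [12, 7]
  [12, 6]

Each entry (A^⊗3)_ij equals the minimum over all length-3 walks i = v_0 → v_1 → … → v_3 = j of Σ_t A[v_t][v_{t+1}]. For example, for (i, j) = (0, 1) we minimise over 4 possible intermediate vertex sequences; the minimum is 7, attained along the walk 0 → 1 → 1 → 1.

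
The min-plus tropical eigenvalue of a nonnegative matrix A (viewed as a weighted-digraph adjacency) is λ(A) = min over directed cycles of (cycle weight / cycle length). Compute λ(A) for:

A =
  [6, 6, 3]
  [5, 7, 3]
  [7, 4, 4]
λ(A) = 7/2

Enumerate directed cycles and compute their means (weight / length). Sample:
  cycle 0 → 0: weight = 6, length = 1, mean = 6/1 ≈ 6.000
  cycle 1 → 1: weight = 7, length = 1, mean = 7/1 ≈ 7.000
  cycle 2 → 2: weight = 4, length = 1, mean = 4/1 ≈ 4.000
  cycle 0 → 1 → 0: weight = 11, length = 2, mean = 11/2 ≈ 5.500
  cycle 0 → 2 → 0: weight = 10, length = 2, mean = 10/2 ≈ 5.000
  cycle 1 → 0 → 1: weight = 11, length = 2, mean = 11/2 ≈ 5.500
Minimum mean = 3.500, attained e.g. along the cycle 1 → 2 → 1 with weight 7 and length 2. So λ(A) = 7/2 = 7/2.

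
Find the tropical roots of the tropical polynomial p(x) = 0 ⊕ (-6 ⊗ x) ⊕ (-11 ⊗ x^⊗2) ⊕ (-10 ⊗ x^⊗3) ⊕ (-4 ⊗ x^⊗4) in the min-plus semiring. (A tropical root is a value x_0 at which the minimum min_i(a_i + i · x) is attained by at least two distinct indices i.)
Roots: {-6, -1, 5, 6}

Each tropical root is a break point of the lower envelope of the lines y = a_i + i · x (there are 5 lines, with slopes 0, 1, ..., 4). Only the lines that attain the minimum somewhere contribute to roots; other lines are dominated. Here the surviving (envelope) indices are i = 4, i = 3, i = 2, i = 1, i = 0.
Intersections between consecutive envelope lines give the roots: for adjacent envelope indices i < j the intersection is x = (a_i − a_j) / (j − i). Reading off the sorted break points: {-6, -1, 5, 6}.
Verification: at each break x_0, at least two indices attain the minimum of min_i(a_i + i · x_0).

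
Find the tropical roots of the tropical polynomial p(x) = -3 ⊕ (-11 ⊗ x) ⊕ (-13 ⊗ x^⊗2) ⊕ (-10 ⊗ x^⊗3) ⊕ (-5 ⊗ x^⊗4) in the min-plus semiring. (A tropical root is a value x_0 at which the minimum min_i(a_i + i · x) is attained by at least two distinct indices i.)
Roots: {-5, -3, 2, 8}

Each tropical root is a break point of the lower envelope of the lines y = a_i + i · x (there are 5 lines, with slopes 0, 1, ..., 4). Only the lines that attain the minimum somewhere contribute to roots; other lines are dominated. Here the surviving (envelope) indices are i = 4, i = 3, i = 2, i = 1, i = 0.
Intersections between consecutive envelope lines give the roots: for adjacent envelope indices i < j the intersection is x = (a_i − a_j) / (j − i). Reading off the sorted break points: {-5, -3, 2, 8}.
Verification: at each break x_0, at least two indices attain the minimum of min_i(a_i + i · x_0).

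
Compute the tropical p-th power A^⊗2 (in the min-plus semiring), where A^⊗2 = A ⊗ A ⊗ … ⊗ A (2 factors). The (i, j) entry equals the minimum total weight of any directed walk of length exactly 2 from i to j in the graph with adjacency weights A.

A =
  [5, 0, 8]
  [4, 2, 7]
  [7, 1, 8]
A^⊗2 =
  [4, 2, 7]
  [6, 4, 9]
  [5, 3, 8]

Each entry (A^⊗2)_ij equals the minimum over all length-2 walks i = v_0 → v_1 → … → v_2 = j of Σ_t A[v_t][v_{t+1}]. For example, for (i, j) = (0, 2) we minimise over 3 possible intermediate vertex sequences; the minimum is 7, attained along the walk 0 → 1 → 2.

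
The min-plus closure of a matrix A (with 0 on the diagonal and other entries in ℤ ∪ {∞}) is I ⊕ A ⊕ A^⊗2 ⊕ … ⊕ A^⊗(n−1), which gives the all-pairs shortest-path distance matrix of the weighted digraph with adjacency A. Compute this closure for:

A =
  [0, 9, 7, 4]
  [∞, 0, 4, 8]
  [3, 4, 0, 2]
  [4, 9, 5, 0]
Closure =
  [0, 9, 7, 4]
  [7, 0, 4, 6]
  [3, 4, 0, 2]
  [4, 9, 5, 0]

This is the Floyd-Warshall all-pairs shortest-path computation. For each intermediate vertex k = 0, 1, …, 3, update dist[i][j] ← min(dist[i][j], dist[i][k] + dist[k][j]). The final matrix gives, for each (i, j), the minimum total weight of any directed path from i to j (possibly empty when i = j).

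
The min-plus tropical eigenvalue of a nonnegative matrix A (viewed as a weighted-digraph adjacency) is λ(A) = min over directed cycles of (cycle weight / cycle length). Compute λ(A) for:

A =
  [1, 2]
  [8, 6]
λ(A) = 1

Enumerate directed cycles and compute their means (weight / length). Sample:
  cycle 0 → 0: weight = 1, length = 1, mean = 1/1 ≈ 1.000
  cycle 1 → 1: weight = 6, length = 1, mean = 6/1 ≈ 6.000
  cycle 0 → 1 → 0: weight = 10, length = 2, mean = 10/2 ≈ 5.000
  cycle 1 → 0 → 1: weight = 10, length = 2, mean = 10/2 ≈ 5.000
Minimum mean = 1.000, attained e.g. along the cycle 0 → 0 with weight 1 and length 1. So λ(A) = 1/1 = 1.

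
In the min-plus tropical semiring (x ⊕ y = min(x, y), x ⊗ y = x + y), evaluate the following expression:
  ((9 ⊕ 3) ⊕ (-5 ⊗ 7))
((9 ⊕ 3) ⊕ (-5 ⊗ 7)) = 2

Expand innermost to outermost. Recall ⊕ takes the minimum of its arguments and ⊗ takes their sum. Working out the expression ((9 ⊕ 3) ⊕ (-5 ⊗ 7)) gives 2.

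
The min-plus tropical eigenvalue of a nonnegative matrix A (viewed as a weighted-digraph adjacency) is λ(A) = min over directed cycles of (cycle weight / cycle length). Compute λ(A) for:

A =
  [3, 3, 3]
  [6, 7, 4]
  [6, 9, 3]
λ(A) = 3

Enumerate directed cycles and compute their means (weight / length). Sample:
  cycle 0 → 0: weight = 3, length = 1, mean = 3/1 ≈ 3.000
  cycle 1 → 1: weight = 7, length = 1, mean = 7/1 ≈ 7.000
  cycle 2 → 2: weight = 3, length = 1, mean = 3/1 ≈ 3.000
  cycle 0 → 1 → 0: weight = 9, length = 2, mean = 9/2 ≈ 4.500
  cycle 0 → 2 → 0: weight = 9, length = 2, mean = 9/2 ≈ 4.500
  cycle 1 → 0 → 1: weight = 9, length = 2, mean = 9/2 ≈ 4.500
Minimum mean = 3.000, attained e.g. along the cycle 0 → 0 with weight 3 and length 1. So λ(A) = 3/1 = 3.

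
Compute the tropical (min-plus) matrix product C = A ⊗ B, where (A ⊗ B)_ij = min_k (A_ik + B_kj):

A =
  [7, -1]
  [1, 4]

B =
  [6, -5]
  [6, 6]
A ⊗ B =
  [5, 2]
  [7, -4]

Apply the min-plus product entry-by-entry:
  C[0][0] = min over k of (A[0][0] + B[0][0] = 7 + 6 = 13, A[0][1] + B[1][0] = -1 + 6 = 5) = 5 (attained at k = 1)
  C[0][1] = min over k of (A[0][0] + B[0][1] = 7 + -5 = 2, A[0][1] + B[1][1] = -1 + 6 = 5) = 2 (attained at k = 0)
  C[1][0] = min over k of (A[1][0] + B[0][0] = 1 + 6 = 7, A[1][1] + B[1][0] = 4 + 6 = 10) = 7 (attained at k = 0)
  C[1][1] = min over k of (A[1][0] + B[0][1] = 1 + -5 = -4, A[1][1] + B[1][1] = 4 + 6 = 10) = -4 (attained at k = 0)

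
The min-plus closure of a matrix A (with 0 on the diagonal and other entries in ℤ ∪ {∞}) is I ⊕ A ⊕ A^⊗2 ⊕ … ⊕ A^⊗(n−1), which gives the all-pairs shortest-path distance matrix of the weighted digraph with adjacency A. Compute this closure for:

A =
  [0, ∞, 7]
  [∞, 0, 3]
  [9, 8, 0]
Closure =
  [0, 15, 7]
  [12, 0, 3]
  [9, 8, 0]

This is the Floyd-Warshall all-pairs shortest-path computation. For each intermediate vertex k = 0, 1, …, 2, update dist[i][j] ← min(dist[i][j], dist[i][k] + dist[k][j]). The final matrix gives, for each (i, j), the minimum total weight of any directed path from i to j (possibly empty when i = j).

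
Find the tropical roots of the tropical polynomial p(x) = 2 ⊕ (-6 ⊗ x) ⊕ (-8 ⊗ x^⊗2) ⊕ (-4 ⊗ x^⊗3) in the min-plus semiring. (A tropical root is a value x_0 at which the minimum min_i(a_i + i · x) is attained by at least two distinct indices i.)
Roots: {-4, 2, 8}

Each tropical root is a break point of the lower envelope of the lines y = a_i + i · x (there are 4 lines, with slopes 0, 1, ..., 3). Only the lines that attain the minimum somewhere contribute to roots; other lines are dominated. Here the surviving (envelope) indices are i = 3, i = 2, i = 1, i = 0.
Intersections between consecutive envelope lines give the roots: for adjacent envelope indices i < j the intersection is x = (a_i − a_j) / (j − i). Reading off the sorted break points: {-4, 2, 8}.
Verification: at each break x_0, at least two indices attain the minimum of min_i(a_i + i · x_0).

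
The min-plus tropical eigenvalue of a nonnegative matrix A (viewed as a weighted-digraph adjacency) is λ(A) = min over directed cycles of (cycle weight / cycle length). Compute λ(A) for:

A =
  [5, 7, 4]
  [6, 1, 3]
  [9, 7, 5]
λ(A) = 1

Enumerate directed cycles and compute their means (weight / length). Sample:
  cycle 0 → 0: weight = 5, length = 1, mean = 5/1 ≈ 5.000
  cycle 1 → 1: weight = 1, length = 1, mean = 1/1 ≈ 1.000
  cycle 2 → 2: weight = 5, length = 1, mean = 5/1 ≈ 5.000
  cycle 0 → 1 → 0: weight = 13, length = 2, mean = 13/2 ≈ 6.500
  cycle 0 → 2 → 0: weight = 13, length = 2, mean = 13/2 ≈ 6.500
  cycle 1 → 0 → 1: weight = 13, length = 2, mean = 13/2 ≈ 6.500
Minimum mean = 1.000, attained e.g. along the cycle 1 → 1 with weight 1 and length 1. So λ(A) = 1/1 = 1.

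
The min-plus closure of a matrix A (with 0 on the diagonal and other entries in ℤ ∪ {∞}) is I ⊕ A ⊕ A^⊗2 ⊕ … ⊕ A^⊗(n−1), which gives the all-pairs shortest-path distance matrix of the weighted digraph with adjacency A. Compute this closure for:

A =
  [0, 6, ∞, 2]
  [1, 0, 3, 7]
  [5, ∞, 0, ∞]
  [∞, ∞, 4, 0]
Closure =
  [0, 6, 6, 2]
  [1, 0, 3, 3]
  [5, 11, 0, 7]
  [9, 15, 4, 0]

This is the Floyd-Warshall all-pairs shortest-path computation. For each intermediate vertex k = 0, 1, …, 3, update dist[i][j] ← min(dist[i][j], dist[i][k] + dist[k][j]). The final matrix gives, for each (i, j), the minimum total weight of any directed path from i to j (possibly empty when i = j).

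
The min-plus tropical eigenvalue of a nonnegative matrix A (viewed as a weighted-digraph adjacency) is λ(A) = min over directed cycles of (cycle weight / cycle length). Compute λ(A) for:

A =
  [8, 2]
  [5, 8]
λ(A) = 7/2

Enumerate directed cycles and compute their means (weight / length). Sample:
  cycle 0 → 0: weight = 8, length = 1, mean = 8/1 ≈ 8.000
  cycle 1 → 1: weight = 8, length = 1, mean = 8/1 ≈ 8.000
  cycle 0 → 1 → 0: weight = 7, length = 2, mean = 7/2 ≈ 3.500
  cycle 1 → 0 → 1: weight = 7, length = 2, mean = 7/2 ≈ 3.500
Minimum mean = 3.500, attained e.g. along the cycle 0 → 1 → 0 with weight 7 and length 2. So λ(A) = 7/2 = 7/2.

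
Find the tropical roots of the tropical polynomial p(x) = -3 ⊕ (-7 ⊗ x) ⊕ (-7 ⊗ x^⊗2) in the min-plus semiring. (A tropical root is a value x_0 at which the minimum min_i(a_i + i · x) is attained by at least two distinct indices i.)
Roots: {0, 4}

Each tropical root is a break point of the lower envelope of the lines y = a_i + i · x (there are 3 lines, with slopes 0, 1, ..., 2). Only the lines that attain the minimum somewhere contribute to roots; other lines are dominated. Here the surviving (envelope) indices are i = 2, i = 1, i = 0.
Intersections between consecutive envelope lines give the roots: for adjacent envelope indices i < j the intersection is x = (a_i − a_j) / (j − i). Reading off the sorted break points: {0, 4}.
Verification: at each break x_0, at least two indices attain the minimum of min_i(a_i + i · x_0).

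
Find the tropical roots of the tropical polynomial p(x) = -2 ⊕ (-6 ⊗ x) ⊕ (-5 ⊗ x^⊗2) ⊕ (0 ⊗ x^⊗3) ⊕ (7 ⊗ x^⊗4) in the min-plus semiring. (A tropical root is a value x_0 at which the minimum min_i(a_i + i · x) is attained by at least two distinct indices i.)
Roots: {-7, -5, -1, 4}

Each tropical root is a break point of the lower envelope of the lines y = a_i + i · x (there are 5 lines, with slopes 0, 1, ..., 4). Only the lines that attain the minimum somewhere contribute to roots; other lines are dominated. Here the surviving (envelope) indices are i = 4, i = 3, i = 2, i = 1, i = 0.
Intersections between consecutive envelope lines give the roots: for adjacent envelope indices i < j the intersection is x = (a_i − a_j) / (j − i). Reading off the sorted break points: {-7, -5, -1, 4}.
Verification: at each break x_0, at least two indices attain the minimum of min_i(a_i + i · x_0).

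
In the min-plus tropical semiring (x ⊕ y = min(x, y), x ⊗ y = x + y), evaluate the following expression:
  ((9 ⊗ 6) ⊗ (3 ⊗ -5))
((9 ⊗ 6) ⊗ (3 ⊗ -5)) = 13

Expand innermost to outermost. Recall ⊕ takes the minimum of its arguments and ⊗ takes their sum. Working out the expression ((9 ⊗ 6) ⊗ (3 ⊗ -5)) gives 13.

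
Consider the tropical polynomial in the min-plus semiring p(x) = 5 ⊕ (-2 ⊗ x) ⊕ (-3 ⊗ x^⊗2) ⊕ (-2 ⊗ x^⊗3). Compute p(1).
p(1) = -1

A tropical monomial a ⊗ x^⊗i evaluates to a + i · x. Evaluating each term at x = 1:
  Term 0 contributes 5 + 0 · 1 = 5
  Term 1 contributes -2 + 1 · 1 = -1
  Term 2 contributes -3 + 2 · 1 = -1
  Term 3 contributes -2 + 3 · 1 = 1
p(1) = ⊕ of these = min[5, -1, -1, 1] = -1.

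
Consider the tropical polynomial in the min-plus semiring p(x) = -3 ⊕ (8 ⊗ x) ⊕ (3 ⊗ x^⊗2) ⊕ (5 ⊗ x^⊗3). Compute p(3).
p(3) = -3

A tropical monomial a ⊗ x^⊗i evaluates to a + i · x. Evaluating each term at x = 3:
  Term 0 contributes -3 + 0 · 3 = -3
  Term 1 contributes 8 + 1 · 3 = 11
  Term 2 contributes 3 + 2 · 3 = 9
  Term 3 contributes 5 + 3 · 3 = 14
p(3) = ⊕ of these = min[-3, 11, 9, 14] = -3.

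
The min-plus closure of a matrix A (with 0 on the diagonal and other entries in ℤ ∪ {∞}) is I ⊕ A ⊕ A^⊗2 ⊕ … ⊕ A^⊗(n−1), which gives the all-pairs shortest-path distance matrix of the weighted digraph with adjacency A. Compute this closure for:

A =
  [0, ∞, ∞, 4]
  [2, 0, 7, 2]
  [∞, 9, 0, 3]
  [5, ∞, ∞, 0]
Closure =
  [0, ∞, ∞, 4]
  [2, 0, 7, 2]
  [8, 9, 0, 3]
  [5, ∞, ∞, 0]

This is the Floyd-Warshall all-pairs shortest-path computation. For each intermediate vertex k = 0, 1, …, 3, update dist[i][j] ← min(dist[i][j], dist[i][k] + dist[k][j]). The final matrix gives, for each (i, j), the minimum total weight of any directed path from i to j (possibly empty when i = j).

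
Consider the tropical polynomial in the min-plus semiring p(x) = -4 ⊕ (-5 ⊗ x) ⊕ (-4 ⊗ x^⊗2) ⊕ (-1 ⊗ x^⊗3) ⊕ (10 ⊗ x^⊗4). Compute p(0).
p(0) = -5

A tropical monomial a ⊗ x^⊗i evaluates to a + i · x. Evaluating each term at x = 0:
  Term 0 contributes -4 + 0 · 0 = -4
  Term 1 contributes -5 + 1 · 0 = -5
  Term 2 contributes -4 + 2 · 0 = -4
  Term 3 contributes -1 + 3 · 0 = -1
  Term 4 contributes 10 + 4 · 0 = 10
p(0) = ⊕ of these = min[-4, -5, -4, -1, 10] = -5.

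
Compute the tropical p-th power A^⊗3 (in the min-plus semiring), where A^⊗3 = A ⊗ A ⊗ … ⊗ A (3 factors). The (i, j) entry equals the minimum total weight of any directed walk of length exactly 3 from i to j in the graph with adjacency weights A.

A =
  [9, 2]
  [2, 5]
A^⊗3 =
  [9, 6]
  [6, 9]

Each entry (A^⊗3)_ij equals the minimum over all length-3 walks i = v_0 → v_1 → … → v_3 = j of Σ_t A[v_t][v_{t+1}]. For example, for (i, j) = (0, 1) we minimise over 4 possible intermediate vertex sequences; the minimum is 6, attained along the walk 0 → 1 → 0 → 1.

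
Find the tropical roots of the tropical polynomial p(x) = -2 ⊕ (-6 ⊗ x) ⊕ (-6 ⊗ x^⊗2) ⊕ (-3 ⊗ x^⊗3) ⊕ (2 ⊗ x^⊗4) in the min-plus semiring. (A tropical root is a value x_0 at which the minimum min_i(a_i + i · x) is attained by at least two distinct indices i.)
Roots: {-5, -3, 0, 4}

Each tropical root is a break point of the lower envelope of the lines y = a_i + i · x (there are 5 lines, with slopes 0, 1, ..., 4). Only the lines that attain the minimum somewhere contribute to roots; other lines are dominated. Here the surviving (envelope) indices are i = 4, i = 3, i = 2, i = 1, i = 0.
Intersections between consecutive envelope lines give the roots: for adjacent envelope indices i < j the intersection is x = (a_i − a_j) / (j − i). Reading off the sorted break points: {-5, -3, 0, 4}.
Verification: at each break x_0, at least two indices attain the minimum of min_i(a_i + i · x_0).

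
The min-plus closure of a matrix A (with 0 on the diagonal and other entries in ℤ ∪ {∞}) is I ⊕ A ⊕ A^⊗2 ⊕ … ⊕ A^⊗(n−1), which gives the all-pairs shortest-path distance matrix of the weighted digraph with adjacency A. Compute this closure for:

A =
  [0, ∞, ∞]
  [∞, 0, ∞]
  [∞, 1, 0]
Closure =
  [0, ∞, ∞]
  [∞, 0, ∞]
  [∞, 1, 0]

This is the Floyd-Warshall all-pairs shortest-path computation. For each intermediate vertex k = 0, 1, …, 2, update dist[i][j] ← min(dist[i][j], dist[i][k] + dist[k][j]). The final matrix gives, for each (i, j), the minimum total weight of any directed path from i to j (possibly empty when i = j).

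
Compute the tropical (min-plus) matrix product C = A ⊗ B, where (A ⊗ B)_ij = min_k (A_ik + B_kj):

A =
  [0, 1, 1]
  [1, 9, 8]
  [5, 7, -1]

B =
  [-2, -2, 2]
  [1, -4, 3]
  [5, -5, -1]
A ⊗ B =
  [-2, -4, 0]
  [-1, -1, 3]
  [3, -6, -2]

Apply the min-plus product entry-by-entry:
  C[0][0] = min over k of (A[0][0] + B[0][0] = 0 + -2 = -2, A[0][1] + B[1][0] = 1 + 1 = 2, A[0][2] + B[2][0] = 1 + 5 = 6) = -2 (attained at k = 0)
  C[0][1] = min over k of (A[0][0] + B[0][1] = 0 + -2 = -2, A[0][1] + B[1][1] = 1 + -4 = -3, A[0][2] + B[2][1] = 1 + -5 = -4) = -4 (attained at k = 2)
  C[0][2] = min over k of (A[0][0] + B[0][2] = 0 + 2 = 2, A[0][1] + B[1][2] = 1 + 3 = 4, A[0][2] + B[2][2] = 1 + -1 = 0) = 0 (attained at k = 2)
  C[1][0] = min over k of (A[1][0] + B[0][0] = 1 + -2 = -1, A[1][1] + B[1][0] = 9 + 1 = 10, A[1][2] + B[2][0] = 8 + 5 = 13) = -1 (attained at k = 0)
  C[1][1] = min over k of (A[1][0] + B[0][1] = 1 + -2 = -1, A[1][1] + B[1][1] = 9 + -4 = 5, A[1][2] + B[2][1] = 8 + -5 = 3) = -1 (attained at k = 0)
  C[1][2] = min over k of (A[1][0] + B[0][2] = 1 + 2 = 3, A[1][1] + B[1][2] = 9 + 3 = 12, A[1][2] + B[2][2] = 8 + -1 = 7) = 3 (attained at k = 0)
  C[2][0] = min over k of (A[2][0] + B[0][0] = 5 + -2 = 3, A[2][1] + B[1][0] = 7 + 1 = 8, A[2][2] + B[2][0] = -1 + 5 = 4) = 3 (attained at k = 0)
  C[2][1] = min over k of (A[2][0] + B[0][1] = 5 + -2 = 3, A[2][1] + B[1][1] = 7 + -4 = 3, A[2][2] + B[2][1] = -1 + -5 = -6) = -6 (attained at k = 2)
  C[2][2] = min over k of (A[2][0] + B[0][2] = 5 + 2 = 7, A[2][1] + B[1][2] = 7 + 3 = 10, A[2][2] + B[2][2] = -1 + -1 = -2) = -2 (attained at k = 2)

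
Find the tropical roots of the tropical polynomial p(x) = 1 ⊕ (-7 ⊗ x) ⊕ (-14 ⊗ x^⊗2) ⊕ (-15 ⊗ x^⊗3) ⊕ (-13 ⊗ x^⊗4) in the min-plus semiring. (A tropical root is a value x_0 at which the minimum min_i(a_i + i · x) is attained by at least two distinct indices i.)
Roots: {-2, 1, 7, 8}

Each tropical root is a break point of the lower envelope of the lines y = a_i + i · x (there are 5 lines, with slopes 0, 1, ..., 4). Only the lines that attain the minimum somewhere contribute to roots; other lines are dominated. Here the surviving (envelope) indices are i = 4, i = 3, i = 2, i = 1, i = 0.
Intersections between consecutive envelope lines give the roots: for adjacent envelope indices i < j the intersection is x = (a_i − a_j) / (j − i). Reading off the sorted break points: {-2, 1, 7, 8}.
Verification: at each break x_0, at least two indices attain the minimum of min_i(a_i + i · x_0).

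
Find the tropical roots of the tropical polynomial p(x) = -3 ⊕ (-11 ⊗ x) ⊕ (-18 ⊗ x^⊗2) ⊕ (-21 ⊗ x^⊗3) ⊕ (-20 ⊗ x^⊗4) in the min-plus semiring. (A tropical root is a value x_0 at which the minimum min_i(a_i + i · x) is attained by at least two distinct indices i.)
Roots: {-1, 3, 7, 8}

Each tropical root is a break point of the lower envelope of the lines y = a_i + i · x (there are 5 lines, with slopes 0, 1, ..., 4). Only the lines that attain the minimum somewhere contribute to roots; other lines are dominated. Here the surviving (envelope) indices are i = 4, i = 3, i = 2, i = 1, i = 0.
Intersections between consecutive envelope lines give the roots: for adjacent envelope indices i < j the intersection is x = (a_i − a_j) / (j − i). Reading off the sorted break points: {-1, 3, 7, 8}.
Verification: at each break x_0, at least two indices attain the minimum of min_i(a_i + i · x_0).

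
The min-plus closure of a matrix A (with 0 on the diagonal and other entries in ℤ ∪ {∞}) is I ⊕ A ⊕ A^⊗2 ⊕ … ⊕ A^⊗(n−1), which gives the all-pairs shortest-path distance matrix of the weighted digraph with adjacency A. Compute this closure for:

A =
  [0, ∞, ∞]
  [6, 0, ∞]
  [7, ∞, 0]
Closure =
  [0, ∞, ∞]
  [6, 0, ∞]
  [7, ∞, 0]

This is the Floyd-Warshall all-pairs shortest-path computation. For each intermediate vertex k = 0, 1, …, 2, update dist[i][j] ← min(dist[i][j], dist[i][k] + dist[k][j]). The final matrix gives, for each (i, j), the minimum total weight of any directed path from i to j (possibly empty when i = j).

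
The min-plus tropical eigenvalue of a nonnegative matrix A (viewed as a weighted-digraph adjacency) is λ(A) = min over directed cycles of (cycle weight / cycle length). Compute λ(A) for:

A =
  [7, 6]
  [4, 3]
λ(A) = 3

Enumerate directed cycles and compute their means (weight / length). Sample:
  cycle 0 → 0: weight = 7, length = 1, mean = 7/1 ≈ 7.000
  cycle 1 → 1: weight = 3, length = 1, mean = 3/1 ≈ 3.000
  cycle 0 → 1 → 0: weight = 10, length = 2, mean = 10/2 ≈ 5.000
  cycle 1 → 0 → 1: weight = 10, length = 2, mean = 10/2 ≈ 5.000
Minimum mean = 3.000, attained e.g. along the cycle 1 → 1 with weight 3 and length 1. So λ(A) = 3/1 = 3.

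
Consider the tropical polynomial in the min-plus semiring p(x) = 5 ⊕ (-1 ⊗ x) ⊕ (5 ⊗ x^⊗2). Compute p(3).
p(3) = 2

A tropical monomial a ⊗ x^⊗i evaluates to a + i · x. Evaluating each term at x = 3:
  Term 0 contributes 5 + 0 · 3 = 5
  Term 1 contributes -1 + 1 · 3 = 2
  Term 2 contributes 5 + 2 · 3 = 11
p(3) = ⊕ of these = min[5, 2, 11] = 2.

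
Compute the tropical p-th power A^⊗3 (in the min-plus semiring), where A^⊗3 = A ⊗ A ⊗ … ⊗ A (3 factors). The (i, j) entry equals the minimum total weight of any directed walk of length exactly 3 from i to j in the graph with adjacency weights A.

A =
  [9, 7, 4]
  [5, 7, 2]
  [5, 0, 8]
A^⊗3 =
  [9, 9, 6]
  [7, 9, 4]
  [7, 2, 9]

Each entry (A^⊗3)_ij equals the minimum over all length-3 walks i = v_0 → v_1 → … → v_3 = j of Σ_t A[v_t][v_{t+1}]. For example, for (i, j) = (0, 2) we minimise over 9 possible intermediate vertex sequences; the minimum is 6, attained along the walk 0 → 2 → 1 → 2.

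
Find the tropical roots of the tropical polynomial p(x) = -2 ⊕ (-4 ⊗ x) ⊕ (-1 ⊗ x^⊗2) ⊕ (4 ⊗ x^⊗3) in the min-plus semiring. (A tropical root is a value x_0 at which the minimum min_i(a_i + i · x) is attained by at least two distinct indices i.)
Roots: {-5, -3, 2}

Each tropical root is a break point of the lower envelope of the lines y = a_i + i · x (there are 4 lines, with slopes 0, 1, ..., 3). Only the lines that attain the minimum somewhere contribute to roots; other lines are dominated. Here the surviving (envelope) indices are i = 3, i = 2, i = 1, i = 0.
Intersections between consecutive envelope lines give the roots: for adjacent envelope indices i < j the intersection is x = (a_i − a_j) / (j − i). Reading off the sorted break points: {-5, -3, 2}.
Verification: at each break x_0, at least two indices attain the minimum of min_i(a_i + i · x_0).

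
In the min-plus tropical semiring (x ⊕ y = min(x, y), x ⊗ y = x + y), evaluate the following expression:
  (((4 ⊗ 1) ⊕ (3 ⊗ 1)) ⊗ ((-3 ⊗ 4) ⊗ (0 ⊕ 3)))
(((4 ⊗ 1) ⊕ (3 ⊗ 1)) ⊗ ((-3 ⊗ 4) ⊗ (0 ⊕ 3))) = 5

Expand innermost to outermost. Recall ⊕ takes the minimum of its arguments and ⊗ takes their sum. Working out the expression (((4 ⊗ 1) ⊕ (3 ⊗ 1)) ⊗ ((-3 ⊗ 4) ⊗ (0 ⊕ 3))) gives 5.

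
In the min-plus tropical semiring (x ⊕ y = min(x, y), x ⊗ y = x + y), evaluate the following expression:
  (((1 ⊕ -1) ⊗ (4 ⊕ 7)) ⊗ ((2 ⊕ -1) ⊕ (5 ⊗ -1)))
(((1 ⊕ -1) ⊗ (4 ⊕ 7)) ⊗ ((2 ⊕ -1) ⊕ (5 ⊗ -1))) = 2

Expand innermost to outermost. Recall ⊕ takes the minimum of its arguments and ⊗ takes their sum. Working out the expression (((1 ⊕ -1) ⊗ (4 ⊕ 7)) ⊗ ((2 ⊕ -1) ⊕ (5 ⊗ -1))) gives 2.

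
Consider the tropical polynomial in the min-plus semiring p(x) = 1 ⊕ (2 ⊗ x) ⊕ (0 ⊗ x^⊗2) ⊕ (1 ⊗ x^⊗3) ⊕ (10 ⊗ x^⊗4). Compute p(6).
p(6) = 1

A tropical monomial a ⊗ x^⊗i evaluates to a + i · x. Evaluating each term at x = 6:
  Term 0 contributes 1 + 0 · 6 = 1
  Term 1 contributes 2 + 1 · 6 = 8
  Term 2 contributes 0 + 2 · 6 = 12
  Term 3 contributes 1 + 3 · 6 = 19
  Term 4 contributes 10 + 4 · 6 = 34
p(6) = ⊕ of these = min[1, 8, 12, 19, 34] = 1.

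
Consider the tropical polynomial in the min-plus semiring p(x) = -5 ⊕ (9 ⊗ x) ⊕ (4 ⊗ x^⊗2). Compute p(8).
p(8) = -5

A tropical monomial a ⊗ x^⊗i evaluates to a + i · x. Evaluating each term at x = 8:
  Term 0 contributes -5 + 0 · 8 = -5
  Term 1 contributes 9 + 1 · 8 = 17
  Term 2 contributes 4 + 2 · 8 = 20
p(8) = ⊕ of these = min[-5, 17, 20] = -5.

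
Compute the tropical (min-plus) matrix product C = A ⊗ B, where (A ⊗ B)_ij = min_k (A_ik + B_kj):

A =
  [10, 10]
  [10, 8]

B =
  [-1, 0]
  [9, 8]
A ⊗ B =
  [9, 10]
  [9, 10]

Apply the min-plus product entry-by-entry:
  C[0][0] = min over k of (A[0][0] + B[0][0] = 10 + -1 = 9, A[0][1] + B[1][0] = 10 + 9 = 19) = 9 (attained at k = 0)
  C[0][1] = min over k of (A[0][0] + B[0][1] = 10 + 0 = 10, A[0][1] + B[1][1] = 10 + 8 = 18) = 10 (attained at k = 0)
  C[1][0] = min over k of (A[1][0] + B[0][0] = 10 + -1 = 9, A[1][1] + B[1][0] = 8 + 9 = 17) = 9 (attained at k = 0)
  C[1][1] = min over k of (A[1][0] + B[0][1] = 10 + 0 = 10, A[1][1] + B[1][1] = 8 + 8 = 16) = 10 (attained at k = 0)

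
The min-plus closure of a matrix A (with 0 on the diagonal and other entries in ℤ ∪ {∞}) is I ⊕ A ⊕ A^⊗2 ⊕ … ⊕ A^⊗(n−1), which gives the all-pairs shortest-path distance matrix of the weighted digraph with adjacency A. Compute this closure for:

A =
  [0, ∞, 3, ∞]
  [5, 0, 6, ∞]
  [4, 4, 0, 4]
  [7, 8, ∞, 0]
Closure =
  [0, 7, 3, 7]
  [5, 0, 6, 10]
  [4, 4, 0, 4]
  [7, 8, 10, 0]

This is the Floyd-Warshall all-pairs shortest-path computation. For each intermediate vertex k = 0, 1, …, 3, update dist[i][j] ← min(dist[i][j], dist[i][k] + dist[k][j]). The final matrix gives, for each (i, j), the minimum total weight of any directed path from i to j (possibly empty when i = j).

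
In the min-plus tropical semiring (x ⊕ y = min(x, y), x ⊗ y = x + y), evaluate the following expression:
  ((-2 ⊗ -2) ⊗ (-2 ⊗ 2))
((-2 ⊗ -2) ⊗ (-2 ⊗ 2)) = -4

Expand innermost to outermost. Recall ⊕ takes the minimum of its arguments and ⊗ takes their sum. Working out the expression ((-2 ⊗ -2) ⊗ (-2 ⊗ 2)) gives -4.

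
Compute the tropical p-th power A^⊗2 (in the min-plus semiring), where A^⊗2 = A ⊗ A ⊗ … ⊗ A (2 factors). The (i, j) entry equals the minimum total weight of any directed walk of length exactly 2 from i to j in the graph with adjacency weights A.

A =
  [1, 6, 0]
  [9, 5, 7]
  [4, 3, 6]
A^⊗2 =
  [2, 3, 1]
  [10, 10, 9]
  [5, 8, 4]

Each entry (A^⊗2)_ij equals the minimum over all length-2 walks i = v_0 → v_1 → … → v_2 = j of Σ_t A[v_t][v_{t+1}]. For example, for (i, j) = (0, 2) we minimise over 3 possible intermediate vertex sequences; the minimum is 1, attained along the walk 0 → 0 → 2.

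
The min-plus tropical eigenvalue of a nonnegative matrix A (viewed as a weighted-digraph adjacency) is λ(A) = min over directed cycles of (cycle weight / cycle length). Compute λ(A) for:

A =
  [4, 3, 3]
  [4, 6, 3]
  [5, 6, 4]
λ(A) = 7/2

Enumerate directed cycles and compute their means (weight / length). Sample:
  cycle 0 → 0: weight = 4, length = 1, mean = 4/1 ≈ 4.000
  cycle 1 → 1: weight = 6, length = 1, mean = 6/1 ≈ 6.000
  cycle 2 → 2: weight = 4, length = 1, mean = 4/1 ≈ 4.000
  cycle 0 → 1 → 0: weight = 7, length = 2, mean = 7/2 ≈ 3.500
  cycle 0 → 2 → 0: weight = 8, length = 2, mean = 8/2 ≈ 4.000
  cycle 1 → 0 → 1: weight = 7, length = 2, mean = 7/2 ≈ 3.500
Minimum mean = 3.500, attained e.g. along the cycle 0 → 1 → 0 with weight 7 and length 2. So λ(A) = 7/2 = 7/2.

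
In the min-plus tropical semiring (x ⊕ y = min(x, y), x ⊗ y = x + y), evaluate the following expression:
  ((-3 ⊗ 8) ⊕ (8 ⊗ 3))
((-3 ⊗ 8) ⊕ (8 ⊗ 3)) = 5

Expand innermost to outermost. Recall ⊕ takes the minimum of its arguments and ⊗ takes their sum. Working out the expression ((-3 ⊗ 8) ⊕ (8 ⊗ 3)) gives 5.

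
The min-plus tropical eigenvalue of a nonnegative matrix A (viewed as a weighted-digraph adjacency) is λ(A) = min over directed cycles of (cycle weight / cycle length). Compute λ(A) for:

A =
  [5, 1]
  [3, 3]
λ(A) = 2

Enumerate directed cycles and compute their means (weight / length). Sample:
  cycle 0 → 0: weight = 5, length = 1, mean = 5/1 ≈ 5.000
  cycle 1 → 1: weight = 3, length = 1, mean = 3/1 ≈ 3.000
  cycle 0 → 1 → 0: weight = 4, length = 2, mean = 4/2 ≈ 2.000
  cycle 1 → 0 → 1: weight = 4, length = 2, mean = 4/2 ≈ 2.000
Minimum mean = 2.000, attained e.g. along the cycle 0 → 1 → 0 with weight 4 and length 2. So λ(A) = 4/2 = 2.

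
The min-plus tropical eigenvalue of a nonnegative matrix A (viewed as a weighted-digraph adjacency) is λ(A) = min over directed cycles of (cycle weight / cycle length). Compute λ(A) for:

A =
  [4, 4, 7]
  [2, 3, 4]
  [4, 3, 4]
λ(A) = 3

Enumerate directed cycles and compute their means (weight / length). Sample:
  cycle 0 → 0: weight = 4, length = 1, mean = 4/1 ≈ 4.000
  cycle 1 → 1: weight = 3, length = 1, mean = 3/1 ≈ 3.000
  cycle 2 → 2: weight = 4, length = 1, mean = 4/1 ≈ 4.000
  cycle 0 → 1 → 0: weight = 6, length = 2, mean = 6/2 ≈ 3.000
  cycle 0 → 2 → 0: weight = 11, length = 2, mean = 11/2 ≈ 5.500
  cycle 1 → 0 → 1: weight = 6, length = 2, mean = 6/2 ≈ 3.000
Minimum mean = 3.000, attained e.g. along the cycle 1 → 1 with weight 3 and length 1. So λ(A) = 3/1 = 3.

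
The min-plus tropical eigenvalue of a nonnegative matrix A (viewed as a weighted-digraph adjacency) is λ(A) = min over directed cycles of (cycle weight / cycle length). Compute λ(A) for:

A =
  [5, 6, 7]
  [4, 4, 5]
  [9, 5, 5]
λ(A) = 4

Enumerate directed cycles and compute their means (weight / length). Sample:
  cycle 0 → 0: weight = 5, length = 1, mean = 5/1 ≈ 5.000
  cycle 1 → 1: weight = 4, length = 1, mean = 4/1 ≈ 4.000
  cycle 2 → 2: weight = 5, length = 1, mean = 5/1 ≈ 5.000
  cycle 0 → 1 → 0: weight = 10, length = 2, mean = 10/2 ≈ 5.000
  cycle 0 → 2 → 0: weight = 16, length = 2, mean = 16/2 ≈ 8.000
  cycle 1 → 0 → 1: weight = 10, length = 2, mean = 10/2 ≈ 5.000
Minimum mean = 4.000, attained e.g. along the cycle 1 → 1 with weight 4 and length 1. So λ(A) = 4/1 = 4.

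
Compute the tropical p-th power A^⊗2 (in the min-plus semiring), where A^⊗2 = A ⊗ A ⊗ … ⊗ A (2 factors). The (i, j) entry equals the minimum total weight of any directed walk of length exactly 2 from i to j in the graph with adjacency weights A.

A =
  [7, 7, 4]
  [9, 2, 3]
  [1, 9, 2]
A^⊗2 =
  [5, 9, 6]
  [4, 4, 5]
  [3, 8, 4]

Each entry (A^⊗2)_ij equals the minimum over all length-2 walks i = v_0 → v_1 → … → v_2 = j of Σ_t A[v_t][v_{t+1}]. For example, for (i, j) = (0, 2) we minimise over 3 possible intermediate vertex sequences; the minimum is 6, attained along the walk 0 → 2 → 2.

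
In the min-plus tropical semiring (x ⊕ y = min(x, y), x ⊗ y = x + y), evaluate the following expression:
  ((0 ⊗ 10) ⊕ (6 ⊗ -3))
((0 ⊗ 10) ⊕ (6 ⊗ -3)) = 3

Expand innermost to outermost. Recall ⊕ takes the minimum of its arguments and ⊗ takes their sum. Working out the expression ((0 ⊗ 10) ⊕ (6 ⊗ -3)) gives 3.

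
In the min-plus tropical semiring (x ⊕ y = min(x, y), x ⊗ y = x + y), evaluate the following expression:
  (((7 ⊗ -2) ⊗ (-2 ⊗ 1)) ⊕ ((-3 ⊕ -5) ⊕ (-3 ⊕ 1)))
(((7 ⊗ -2) ⊗ (-2 ⊗ 1)) ⊕ ((-3 ⊕ -5) ⊕ (-3 ⊕ 1))) = -5

Expand innermost to outermost. Recall ⊕ takes the minimum of its arguments and ⊗ takes their sum. Working out the expression (((7 ⊗ -2) ⊗ (-2 ⊗ 1)) ⊕ ((-3 ⊕ -5) ⊕ (-3 ⊕ 1))) gives -5.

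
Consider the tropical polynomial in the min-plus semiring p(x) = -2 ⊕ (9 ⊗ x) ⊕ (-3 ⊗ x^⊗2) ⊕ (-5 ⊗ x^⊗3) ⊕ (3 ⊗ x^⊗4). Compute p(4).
p(4) = -2

A tropical monomial a ⊗ x^⊗i evaluates to a + i · x. Evaluating each term at x = 4:
  Term 0 contributes -2 + 0 · 4 = -2
  Term 1 contributes 9 + 1 · 4 = 13
  Term 2 contributes -3 + 2 · 4 = 5
  Term 3 contributes -5 + 3 · 4 = 7
  Term 4 contributes 3 + 4 · 4 = 19
p(4) = ⊕ of these = min[-2, 13, 5, 7, 19] = -2.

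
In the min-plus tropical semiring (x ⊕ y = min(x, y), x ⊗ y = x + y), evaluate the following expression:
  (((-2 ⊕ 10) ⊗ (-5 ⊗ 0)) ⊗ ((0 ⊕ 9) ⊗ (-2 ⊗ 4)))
(((-2 ⊕ 10) ⊗ (-5 ⊗ 0)) ⊗ ((0 ⊕ 9) ⊗ (-2 ⊗ 4))) = -5

Expand innermost to outermost. Recall ⊕ takes the minimum of its arguments and ⊗ takes their sum. Working out the expression (((-2 ⊕ 10) ⊗ (-5 ⊗ 0)) ⊗ ((0 ⊕ 9) ⊗ (-2 ⊗ 4))) gives -5.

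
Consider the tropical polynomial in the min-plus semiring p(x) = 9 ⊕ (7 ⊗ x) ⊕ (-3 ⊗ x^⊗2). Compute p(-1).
p(-1) = -5

A tropical monomial a ⊗ x^⊗i evaluates to a + i · x. Evaluating each term at x = -1:
  Term 0 contributes 9 + 0 · -1 = 9
  Term 1 contributes 7 + 1 · -1 = 6
  Term 2 contributes -3 + 2 · -1 = -5
p(-1) = ⊕ of these = min[9, 6, -5] = -5.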